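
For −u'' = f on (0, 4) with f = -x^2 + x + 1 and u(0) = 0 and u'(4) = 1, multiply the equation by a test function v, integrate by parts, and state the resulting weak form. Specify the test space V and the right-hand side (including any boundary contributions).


V = {v ∈ H^1(0, 4) : v(0) = 0} (test functions vanish at x = 0 where u is specified); weak form: ∫_0^4 u'v' dx = ∫_0^4 (-x^2 + x + 1) v dx + v(4) for all v ∈ V.

Multiply both sides by a test function v and integrate from 0 to 4:
  ∫_0^4 −u''(x) v(x) dx = ∫_0^4 f(x) v(x) dx.
Integrate the LHS by parts once:
  ∫_0^4 −u'' v dx = −[u'(x) v(x)]_0^4 + ∫_0^4 u'(x) v'(x) dx.
Thus ∫_0^4 u'(x) v'(x) dx = ∫_0^4 f(x) v(x) dx + [u'(x) v(x)]_0^4.
Choose V so that boundary terms are either known or forced to vanish.
Mixed BC: u(0) = 0 (Dirichlet) and u'(4) = 1 (Neumann). Define V = {v ∈ H^1(0, 4) : v(0) = 0}. Then [u' v]_0^4 = u'(4)·v(4) − u'(0)·0 = v(4).
Weak formulation: find u (satisfying any essential BC) such that ∫_0^4 u'(x) v'(x) dx = ∫_0^4 f v dx + v(4) for all v ∈ V (Dirichlet at 0 absorbed into V; Neumann datum at x = 4 contributes the boundary term).
Substituting f(x) = -x^2 + x + 1, the right-hand side is ∫_0^4 (-x^2 + x + 1) v dx + v(4).


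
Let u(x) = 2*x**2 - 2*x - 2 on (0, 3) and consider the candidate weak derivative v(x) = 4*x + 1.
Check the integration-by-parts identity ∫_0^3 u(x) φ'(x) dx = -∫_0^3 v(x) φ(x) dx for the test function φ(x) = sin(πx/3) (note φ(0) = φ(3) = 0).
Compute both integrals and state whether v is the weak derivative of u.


LHS = -24/π, RHS = -42/π. No, v is not the weak derivative of u.

u(x) = 2*x**2 - 2*x - 2, classical derivative u'(x) = 4*x - 2.
φ(x) = sin(πx/3), so φ'(x) = π*cos(π*x/3)/3.
Note φ(0) = φ(3) = 0, so the boundary term u·φ vanishes.
LHS = ∫_0^3 u(x) φ'(x) dx = ∫_0^3 (2*π*x^2*cos(π*x/3)/3 - 2*π*x*cos(π*x/3)/3 - 2*π*cos(π*x/3)/3) dx. Term by term:
  ∫_0^3 -2*π*cos(π*x/3)/3 dx = 0;  ∫_0^3 -2*π*x*cos(π*x/3)/3 dx = 12/π;  ∫_0^3 2*π*x^2*cos(π*x/3)/3 dx = -36/π.
Sum: 0 + 12/π − 36/π = -24/π.
So LHS = -24/π.
∫_0^3 v(x) φ(x) dx = ∫_0^3 (4*x*sin(π*x/3) + sin(π*x/3)) dx. Term by term:
  ∫_0^3 4*x*sin(π*x/3) dx = 36/π;  ∫_0^3 sin(π*x/3) dx = 6/π.
Sum: 36/π + 6/π = 42/π.
So RHS = -∫_0^3 v(x) φ(x) dx = -42/π.
LHS − RHS = 18/π ≠ 0, so the identity fails.
(For a valid weak derivative the identity must hold for EVERY test function, in particular this one. The failure shows v is NOT the weak derivative of u.)
Correct weak derivative would be u'(x) = 4*x - 2.


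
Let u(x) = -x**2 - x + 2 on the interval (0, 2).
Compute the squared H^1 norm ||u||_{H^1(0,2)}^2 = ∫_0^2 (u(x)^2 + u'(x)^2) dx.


||u||_{H^1}^2 = 406/15

The H^1 norm (squared) on an interval (0, L) is
  ||u||_{H^1}^2 = ∫_0^L u(x)^2 dx + ∫_0^L u'(x)^2 dx.
Compute u'(x) = -2*x - 1.
Then u(x)^2 = x**4 + 2*x**3 - 3*x**2 - 4*x + 4 and u'(x)^2 = 4*x**2 + 4*x + 1.
Integrate each monomial from 0 to 2 using ∫_0^2 c·x^n dx = c·2^(n+1)/(n+1):
  ∫_0^2 u(x)^2 dx = ∫_0^2 (x^4 + 2*x^3 - 3*x^2 - 4*x + 4) dx. Term by term:
    ∫_0^2 x^4 dx = 32/5;  ∫_0^2 2*x^3 dx = 8;  ∫_0^2 -3*x^2 dx = -8;
    ∫_0^2 -4*x dx = -8;  ∫_0^2 4 dx = 8.
  Sum: 32/5 + 8 − 8 − 8 + 8 = 32/5.
  ∫_0^2 u'(x)^2 dx = ∫_0^2 (4*x^2 + 4*x + 1) dx. Term by term:
    ∫_0^2 4*x^2 dx = 32/3;  ∫_0^2 4*x dx = 8;  ∫_0^2 1 dx = 2.
  Sum: 32/3 + 8 + 2 = 62/3.
Adding: ||u||_{H^1}^2 = 32/5 + 62/3 = 406/15.


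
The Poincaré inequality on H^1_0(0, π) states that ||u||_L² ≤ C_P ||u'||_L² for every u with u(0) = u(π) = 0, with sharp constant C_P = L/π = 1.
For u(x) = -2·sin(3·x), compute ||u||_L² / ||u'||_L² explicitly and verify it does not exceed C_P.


||u||_L² / ||u'||_L² = 1/3 < C_P = 1.

u(x) = -2·sin(3·x), so u'(x) = -6*cos(3*x).
Writing u(x) = A·sin(kπx/L) with A = -2 and k = 3, use ∫_0^L sin²(kπx/L) dx = L/2 and ∫_0^L cos²(kπx/L) dx = L/2.
u² = 4·sin²(3·x) and (u')² = 36·cos²(3·x), and each of sin², cos² integrates to L/2 = π/2 over (0, π).
∫_0^π u² dx = 2*π, so ||u||_L² = sqrt(2)*sqrt(π).
∫_0^π (u')² dx = 18*π, so ||u'||_L² = 3*sqrt(2)*sqrt(π).
Ratio ||u||_L² / ||u'||_L² = 1/3.
Sharp Poincaré constant on H^1_0(0, π) is C_P = L/π = 1, achieved by sin(x).
This is the k = 3 harmonic; the ratio L/(kπ) is strictly less than C_P = L/π, consistent with the sharp inequality ||u||_L² ≤ C_P ||u'||_L².


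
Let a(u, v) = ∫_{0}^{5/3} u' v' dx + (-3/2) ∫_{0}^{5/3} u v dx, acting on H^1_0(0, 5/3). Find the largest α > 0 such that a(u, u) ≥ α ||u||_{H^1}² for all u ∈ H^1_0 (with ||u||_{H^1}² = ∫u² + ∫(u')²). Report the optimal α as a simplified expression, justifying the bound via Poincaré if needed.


α = 3*(-25 + 6*π^2)/(2*(25 + 9*π^2))

Coercivity of a(·,·) on H^1_0(0, 5/3) means a(u, u) ≥ α ||u||_{H^1}² for every u ∈ H^1_0.
The interval has length L = 5/3, and Poincaré/coercivity depend only on L. Here a(u, u) = ∫(u')² + (-3/2)·∫u².
Here c = -3/2 < 0 with |c| < (π/L)² = 9*π^2/25, so coercivity still holds. The condition a(u,u) ≥ α||u||_{H^1}² reads (1−α)∫(u')² ≥ (α−c)∫u². Any admissible α is ≤ 1 (rapidly oscillating u have ∫u²/∫(u')² → 0), and α = 1 would force 0 ≥ (1−c)∫u², impossible since c < 1; so 1−α > 0. By the sharp Poincaré inequality on H^1_0 of an interval of length L, ∫(u')² ≥ (π/L)²∫u² with equality for the first sine mode sin(π(x−x₀)/L) (x₀ the left endpoint), so the inequality holds for all u iff (1−α)(π/L)² ≥ α − c, i.e. α ≤ ((π/L)² + c)/((π/L)² + 1) = (1 + c(L/π)²)/(1 + (L/π)²). (Direct route, valid since c ≤ 0: Poincaré gives c∫u² ≥ c(L/π)²∫(u')², so a(u,u) ≥ (1 + c(L/π)²)∫(u')², while ||u||_{H^1}² ≤ (1 + (L/π)²)∫(u')²; dividing yields the same α.) With (π/L)² = 9*π^2/25 and c = -3/2, the largest admissible constant is α = ((π/L)² + c)/((π/L)² + 1).
Simplifying, α = 3*(-25 + 6*π^2)/(2*(25 + 9*π^2)).


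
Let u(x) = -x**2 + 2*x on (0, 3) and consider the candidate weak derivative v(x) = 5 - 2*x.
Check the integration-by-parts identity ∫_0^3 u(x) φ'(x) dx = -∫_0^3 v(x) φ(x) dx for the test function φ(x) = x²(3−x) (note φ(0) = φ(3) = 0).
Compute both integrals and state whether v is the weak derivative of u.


LHS = 54/5, RHS = -189/20. No, v is not the weak derivative of u.

u(x) = -x**2 + 2*x, classical derivative u'(x) = 2 - 2*x.
φ(x) = x²(3−x), so φ'(x) = 3*x*(2 - x).
Note φ(0) = φ(3) = 0, so the boundary term u·φ vanishes.
LHS = ∫_0^3 u(x) φ'(x) dx = ∫_0^3 (3*x^4 - 12*x^3 + 12*x^2) dx. Term by term:
  ∫_0^3 3*x^4 dx = 729/5;  ∫_0^3 -12*x^3 dx = -243;  ∫_0^3 12*x^2 dx = 108.
Sum: 729/5 − 243 + 108 = 54/5.
So LHS = 54/5.
∫_0^3 v(x) φ(x) dx = ∫_0^3 (2*x^4 - 11*x^3 + 15*x^2) dx. Term by term:
  ∫_0^3 2*x^4 dx = 486/5;  ∫_0^3 -11*x^3 dx = -891/4;  ∫_0^3 15*x^2 dx = 135.
Sum: 486/5 − 891/4 + 135 = 189/20.
So RHS = -∫_0^3 v(x) φ(x) dx = -189/20.
LHS − RHS = 81/4 ≠ 0, so the identity fails.
(For a valid weak derivative the identity must hold for EVERY test function, in particular this one. The failure shows v is NOT the weak derivative of u.)
Correct weak derivative would be u'(x) = 2 - 2*x.


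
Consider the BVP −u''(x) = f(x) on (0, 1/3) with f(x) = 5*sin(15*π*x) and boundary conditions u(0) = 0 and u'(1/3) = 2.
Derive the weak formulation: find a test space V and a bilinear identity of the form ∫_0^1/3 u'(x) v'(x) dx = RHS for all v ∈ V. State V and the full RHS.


V = {v ∈ H^1(0, 1/3) : v(0) = 0} (test functions vanish at x = 0 where u is specified); weak form: ∫_0^1/3 u'v' dx = ∫_0^1/3 (5*sin(15*π*x)) v dx + 2·v(1/3) for all v ∈ V.

Multiply both sides by a test function v and integrate from 0 to 1/3:
  ∫_0^1/3 −u''(x) v(x) dx = ∫_0^1/3 f(x) v(x) dx.
Integrate the LHS by parts once:
  ∫_0^1/3 −u'' v dx = −[u'(x) v(x)]_0^1/3 + ∫_0^1/3 u'(x) v'(x) dx.
Thus ∫_0^1/3 u'(x) v'(x) dx = ∫_0^1/3 f(x) v(x) dx + [u'(x) v(x)]_0^1/3.
Choose V so that boundary terms are either known or forced to vanish.
Mixed BC: u(0) = 0 (Dirichlet) and u'(1/3) = 2 (Neumann). Define V = {v ∈ H^1(0, 1/3) : v(0) = 0}. Then [u' v]_0^1/3 = u'(1/3)·v(1/3) − u'(0)·0 = 2·v(1/3).
Weak formulation: find u (satisfying any essential BC) such that ∫_0^1/3 u'(x) v'(x) dx = ∫_0^1/3 f v dx + 2·v(1/3) for all v ∈ V (Dirichlet at 0 absorbed into V; Neumann datum at x = 1/3 contributes the boundary term).
Substituting f(x) = 5*sin(15*π*x), the right-hand side is ∫_0^1/3 (5*sin(15*π*x)) v dx + 2·v(1/3).


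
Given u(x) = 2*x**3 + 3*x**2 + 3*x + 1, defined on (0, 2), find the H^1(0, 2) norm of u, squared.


||u||_{H^1}^2 = 44728/35

The H^1 norm (squared) on an interval (0, L) is
  ||u||_{H^1}^2 = ∫_0^L u(x)^2 dx + ∫_0^L u'(x)^2 dx.
Compute u'(x) = 6*x**2 + 6*x + 3.
Then u(x)^2 = 4*x**6 + 12*x**5 + 21*x**4 + 22*x**3 + 15*x**2 + 6*x + 1 and u'(x)^2 = 36*x**4 + 72*x**3 + 72*x**2 + 36*x + 9.
Integrate each monomial from 0 to 2 using ∫_0^2 c·x^n dx = c·2^(n+1)/(n+1):
  ∫_0^2 u(x)^2 dx = ∫_0^2 (4*x^6 + 12*x^5 + 21*x^4 + 22*x^3 + 15*x^2 + 6*x + 1) dx. Term by term:
    ∫_0^2 4*x^6 dx = 512/7;  ∫_0^2 12*x^5 dx = 128;  ∫_0^2 21*x^4 dx = 672/5;
    ∫_0^2 22*x^3 dx = 88;  ∫_0^2 15*x^2 dx = 40;  ∫_0^2 6*x dx = 12;
    ∫_0^2 1 dx = 2.
  Sum: 512/7 + 128 + 672/5 + 88 + 40 + 12 + 2 = 16714/35.
  ∫_0^2 u'(x)^2 dx = ∫_0^2 (36*x^4 + 72*x^3 + 72*x^2 + 36*x + 9) dx. Term by term:
    ∫_0^2 36*x^4 dx = 1152/5;  ∫_0^2 72*x^3 dx = 288;  ∫_0^2 72*x^2 dx = 192;
    ∫_0^2 36*x dx = 72;  ∫_0^2 9 dx = 18.
  Sum: 1152/5 + 288 + 192 + 72 + 18 = 4002/5.
Adding: ||u||_{H^1}^2 = 16714/35 + 4002/5 = 44728/35.


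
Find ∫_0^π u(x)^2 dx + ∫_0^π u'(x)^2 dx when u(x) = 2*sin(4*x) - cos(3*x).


||u||_{H^1(0,π)}^2 = -320/7 + 39*π

u'(x) = 3*sin(3*x) + 8*cos(4*x).
Expand u² and (u')² and integrate term by term on (0, π), using: for integers n ≥ 1, ∫_0^π sin²(nx) dx = ∫_0^π cos²(nx) dx = π/2; for n ≠ n', ∫_0^π sin(nx)sin(n'x) dx = ∫_0^π cos(nx)cos(n'x) dx = 0; and by product-to-sum, ∫_0^π sin(nx)cos(n'x) dx = ½∫_0^π [sin((n+n')x) + sin((n−n')x)] dx, which is 0 when n+n' is even and 2n/(n²−n'²) when n+n' is odd (it need not vanish on (0, π)).
  u² squared terms: (-1)²·∫cos(3x)² dx = 1·π/2 = π/2;  (2)²·∫sin(4x)² dx = 4·π/2 = 2*π.
  u² cross terms: 2·(-1)·(2)·∫cos(3x)·sin(4x) dx = -4·(8/7) = -32/7.
  So ∫_0^π u² dx = π/2 + 2*π − 32/7 = -32/7 + 5*π/2.
  (u')² squared terms: (3)²·∫sin(3x)² dx = 9·π/2 = 9*π/2;  (8)²·∫cos(4x)² dx = 64·π/2 = 32*π.
  (u')² cross terms: 2·(3)·(8)·∫sin(3x)·cos(4x) dx = 48·(-6/7) = -288/7.
  So ∫_0^π (u')² dx = 9*π/2 + 32*π − 288/7 = -288/7 + 73*π/2.
||u||_{H^1}^2 = (-32/7 + 5*π/2) + (-288/7 + 73*π/2) = -320/7 + 39*π.


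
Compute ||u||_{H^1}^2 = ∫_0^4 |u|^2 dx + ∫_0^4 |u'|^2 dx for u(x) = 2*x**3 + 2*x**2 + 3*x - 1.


||u||_{H^1}^2 = 3198008/105

The H^1 norm (squared) on an interval (0, L) is
  ||u||_{H^1}^2 = ∫_0^L u(x)^2 dx + ∫_0^L u'(x)^2 dx.
Compute u'(x) = 6*x**2 + 4*x + 3.
Then u(x)^2 = 4*x**6 + 8*x**5 + 16*x**4 + 8*x**3 + 5*x**2 - 6*x + 1 and u'(x)^2 = 36*x**4 + 48*x**3 + 52*x**2 + 24*x + 9.
Integrate each monomial from 0 to 4 using ∫_0^4 c·x^n dx = c·4^(n+1)/(n+1):
  ∫_0^4 u(x)^2 dx = ∫_0^4 (4*x^6 + 8*x^5 + 16*x^4 + 8*x^3 + 5*x^2 - 6*x + 1) dx. Term by term:
    ∫_0^4 4*x^6 dx = 65536/7;  ∫_0^4 8*x^5 dx = 16384/3;  ∫_0^4 16*x^4 dx = 16384/5;
    ∫_0^4 8*x^3 dx = 512;  ∫_0^4 5*x^2 dx = 320/3;  ∫_0^4 -6*x dx = -48;
    ∫_0^4 1 dx = 4.
  Sum: 65536/7 + 16384/3 + 16384/5 + 512 + 320/3 − 48 + 4 = 653628/35.
  ∫_0^4 u'(x)^2 dx = ∫_0^4 (36*x^4 + 48*x^3 + 52*x^2 + 24*x + 9) dx. Term by term:
    ∫_0^4 36*x^4 dx = 36864/5;  ∫_0^4 48*x^3 dx = 3072;  ∫_0^4 52*x^2 dx = 3328/3;
    ∫_0^4 24*x dx = 192;  ∫_0^4 9 dx = 36.
  Sum: 36864/5 + 3072 + 3328/3 + 192 + 36 = 176732/15.
Adding: ||u||_{H^1}^2 = 653628/35 + 176732/15 = 3198008/105.


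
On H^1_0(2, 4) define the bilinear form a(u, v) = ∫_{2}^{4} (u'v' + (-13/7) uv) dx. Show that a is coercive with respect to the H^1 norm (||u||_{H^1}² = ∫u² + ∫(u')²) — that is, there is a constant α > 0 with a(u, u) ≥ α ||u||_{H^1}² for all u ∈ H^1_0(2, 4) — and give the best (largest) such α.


α = (-52/7 + π^2)/(4 + π^2)

Coercivity of a(·,·) on H^1_0(2, 4) means a(u, u) ≥ α ||u||_{H^1}² for every u ∈ H^1_0.
The interval has length L = 2, and Poincaré/coercivity depend only on L. Here a(u, u) = ∫(u')² + (-13/7)·∫u².
Here c = -13/7 < 0 with |c| < (π/L)² = π^2/4, so coercivity still holds. The condition a(u,u) ≥ α||u||_{H^1}² reads (1−α)∫(u')² ≥ (α−c)∫u². Any admissible α is ≤ 1 (rapidly oscillating u have ∫u²/∫(u')² → 0), and α = 1 would force 0 ≥ (1−c)∫u², impossible since c < 1; so 1−α > 0. By the sharp Poincaré inequality on H^1_0 of an interval of length L, ∫(u')² ≥ (π/L)²∫u² with equality for the first sine mode sin(π(x−x₀)/L) (x₀ the left endpoint), so the inequality holds for all u iff (1−α)(π/L)² ≥ α − c, i.e. α ≤ ((π/L)² + c)/((π/L)² + 1) = (1 + c(L/π)²)/(1 + (L/π)²). (Direct route, valid since c ≤ 0: Poincaré gives c∫u² ≥ c(L/π)²∫(u')², so a(u,u) ≥ (1 + c(L/π)²)∫(u')², while ||u||_{H^1}² ≤ (1 + (L/π)²)∫(u')²; dividing yields the same α.) With (π/L)² = π^2/4 and c = -13/7, the largest admissible constant is α = ((π/L)² + c)/((π/L)² + 1).
Simplifying, α = (-52/7 + π^2)/(4 + π^2).


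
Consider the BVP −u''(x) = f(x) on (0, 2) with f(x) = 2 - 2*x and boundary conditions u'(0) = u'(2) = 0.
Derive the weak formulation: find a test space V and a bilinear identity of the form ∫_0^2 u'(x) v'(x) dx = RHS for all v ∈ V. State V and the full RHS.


V = H^1(0, 2) (no boundary constraint on v; u is determined up to an additive constant); weak form: ∫_0^2 u'v' dx = ∫_0^2 (2 - 2*x) v dx for all v ∈ V.

Multiply both sides by a test function v and integrate from 0 to 2:
  ∫_0^2 −u''(x) v(x) dx = ∫_0^2 f(x) v(x) dx.
Integrate the LHS by parts once:
  ∫_0^2 −u'' v dx = −[u'(x) v(x)]_0^2 + ∫_0^2 u'(x) v'(x) dx.
Thus ∫_0^2 u'(x) v'(x) dx = ∫_0^2 f(x) v(x) dx + [u'(x) v(x)]_0^2.
Choose V so that boundary terms are either known or forced to vanish.
u has homogeneous Neumann: u'(0) = u'(2) = 0. So [u' v]_0^2 = 0·v(2) − 0·v(0) = 0 for any v; take V = H^1(0, 2).
Weak formulation: find u (satisfying any essential BC) such that ∫_0^2 u'(x) v'(x) dx = ∫_0^2 f v dx for all v ∈ V (homogeneous Neumann, so boundary terms vanish).
Substituting f(x) = 2 - 2*x, the right-hand side is ∫_0^2 (2 - 2*x) v dx.
Compatibility check (pure Neumann): taking v ≡ 1 ∈ V gives 0 = ∫_0^2 f dx + (0) − (0), i.e. ∫_0^2 f dx must equal u'(0) − u'(2) = 0. Indeed ∫_0^2 (2 - 2*x) dx = 0, so the data are compatible. The solution is then unique only up to an additive constant (fix it e.g. by requiring ∫_0^2 u dx = 0).


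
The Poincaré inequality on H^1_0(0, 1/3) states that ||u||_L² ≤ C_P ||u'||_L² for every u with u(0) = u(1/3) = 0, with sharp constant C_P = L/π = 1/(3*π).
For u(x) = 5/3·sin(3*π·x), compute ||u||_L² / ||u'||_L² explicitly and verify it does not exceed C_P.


||u||_L² / ||u'||_L² = 1/(3*π) = C_P.

u(x) = 5/3·sin(3*π·x), so u'(x) = 5*π*cos(3*π*x).
Writing u(x) = A·sin(kπx/L) with A = 5/3 and k = 1, use ∫_0^L sin²(kπx/L) dx = L/2 and ∫_0^L cos²(kπx/L) dx = L/2.
u² = 25/9·sin²(3*π·x) and (u')² = 25*π^2·cos²(3*π·x), and each of sin², cos² integrates to L/2 = 1/6 over (0, 1/3).
∫_0^1/3 u² dx = 25/54, so ||u||_L² = 5*sqrt(6)/18.
∫_0^1/3 (u')² dx = 25*π^2/6, so ||u'||_L² = 5*sqrt(6)*π/6.
Ratio ||u||_L² / ||u'||_L² = 1/(3*π).
Sharp Poincaré constant on H^1_0(0, 1/3) is C_P = L/π = 1/(3*π), achieved by sin(3*π·x).
This is the k = 1 eigenfunction (up to amplitude), so the ratio equals the sharp Poincaré constant exactly.


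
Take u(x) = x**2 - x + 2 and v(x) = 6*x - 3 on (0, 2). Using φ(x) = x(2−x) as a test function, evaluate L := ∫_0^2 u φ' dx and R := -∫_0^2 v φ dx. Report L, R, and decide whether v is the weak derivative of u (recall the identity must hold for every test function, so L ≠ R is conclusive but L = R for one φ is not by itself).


LHS = -4/3, RHS = -4. No, v is not the weak derivative of u.

u(x) = x**2 - x + 2, classical derivative u'(x) = 2*x - 1.
φ(x) = x(2−x), so φ'(x) = 2 - 2*x.
Note φ(0) = φ(2) = 0, so the boundary term u·φ vanishes.
LHS = ∫_0^2 u(x) φ'(x) dx = ∫_0^2 (-2*x^3 + 4*x^2 - 6*x + 4) dx. Term by term:
  ∫_0^2 -2*x^3 dx = -8;  ∫_0^2 4*x^2 dx = 32/3;  ∫_0^2 -6*x dx = -12;
  ∫_0^2 4 dx = 8.
Sum: -8 + 32/3 − 12 + 8 = -4/3.
So LHS = -4/3.
∫_0^2 v(x) φ(x) dx = ∫_0^2 (-6*x^3 + 15*x^2 - 6*x) dx. Term by term:
  ∫_0^2 -6*x^3 dx = -24;  ∫_0^2 15*x^2 dx = 40;  ∫_0^2 -6*x dx = -12.
Sum: -24 + 40 − 12 = 4.
So RHS = -∫_0^2 v(x) φ(x) dx = -4.
LHS − RHS = 8/3 ≠ 0, so the identity fails.
(For a valid weak derivative the identity must hold for EVERY test function, in particular this one. The failure shows v is NOT the weak derivative of u.)
Correct weak derivative would be u'(x) = 2*x - 1.


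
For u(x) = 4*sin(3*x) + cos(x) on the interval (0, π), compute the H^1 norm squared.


||u||_{H^1(0,π)}^2 = 81*π

u'(x) = -sin(x) + 12*cos(3*x).
Expand u² and (u')² and integrate term by term on (0, π), using: for integers n ≥ 1, ∫_0^π sin²(nx) dx = ∫_0^π cos²(nx) dx = π/2; for n ≠ n', ∫_0^π sin(nx)sin(n'x) dx = ∫_0^π cos(nx)cos(n'x) dx = 0; and by product-to-sum, ∫_0^π sin(nx)cos(n'x) dx = ½∫_0^π [sin((n+n')x) + sin((n−n')x)] dx, which is 0 when n+n' is even and 2n/(n²−n'²) when n+n' is odd (it need not vanish on (0, π)).
  u² squared terms: (4)²·∫sin(3x)² dx = 16·π/2 = 8*π;  (1)²·∫cos(x)² dx = 1·π/2 = π/2.
  u² cross terms: 2·(4)·(1)·∫sin(3x)·cos(x) dx = 8·(0) = 0.
  So ∫_0^π u² dx = 8*π + π/2 + 0 = 17*π/2.
  (u')² squared terms: (-1)²·∫sin(x)² dx = 1·π/2 = π/2;  (12)²·∫cos(3x)² dx = 144·π/2 = 72*π.
  (u')² cross terms: 2·(-1)·(12)·∫sin(x)·cos(3x) dx = -24·(0) = 0.
  So ∫_0^π (u')² dx = π/2 + 72*π + 0 = 145*π/2.
||u||_{H^1}^2 = (17*π/2) + (145*π/2) = 81*π.


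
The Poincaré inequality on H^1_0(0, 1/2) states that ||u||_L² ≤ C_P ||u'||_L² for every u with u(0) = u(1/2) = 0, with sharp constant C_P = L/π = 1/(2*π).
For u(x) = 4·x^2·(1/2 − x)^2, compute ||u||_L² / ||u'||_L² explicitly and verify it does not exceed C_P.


||u||_L² / ||u'||_L² = sqrt(3)/12 < C_P = 1/(2*π).

u(x) = 4·x^2·(1/2 − x)^2, so u'(x) = 2*x*(2*x - 1)*(4*x - 1).
u(x) = 4·x^2·(1/2 − x)^2 vanishes at x = 0 and x = 1/2, so u ∈ H^1_0(0, 1/2). Differentiate via the product rule and integrate the resulting polynomials term by term.
  ∫_0^1/2 u² dx = ∫_0^1/2 (16*x^8 - 32*x^7 + 24*x^6 - 8*x^5 + x^4) dx. Term by term:
    ∫_0^1/2 16*x^8 dx = 1/288;  ∫_0^1/2 -32*x^7 dx = -1/64;  ∫_0^1/2 24*x^6 dx = 3/112;
    ∫_0^1/2 -8*x^5 dx = -1/48;  ∫_0^1/2 x^4 dx = 1/160.
  Sum: 1/288 − 1/64 + 3/112 − 1/48 + 1/160 = 1/20160.
  ∫_0^1/2 (u')² dx = ∫_0^1/2 (256*x^6 - 384*x^5 + 208*x^4 - 48*x^3 + 4*x^2) dx. Term by term:
    ∫_0^1/2 256*x^6 dx = 2/7;  ∫_0^1/2 -384*x^5 dx = -1;  ∫_0^1/2 208*x^4 dx = 13/10;
    ∫_0^1/2 -48*x^3 dx = -3/4;  ∫_0^1/2 4*x^2 dx = 1/6.
  Sum: 2/7 − 1 + 13/10 − 3/4 + 1/6 = 1/420.
∫_0^1/2 u² dx = 1/20160, so ||u||_L² = sqrt(35)/840.
∫_0^1/2 (u')² dx = 1/420, so ||u'||_L² = sqrt(105)/210.
Ratio ||u||_L² / ||u'||_L² = sqrt(3)/12.
Sharp Poincaré constant on H^1_0(0, 1/2) is C_P = L/π = 1/(2*π), achieved by sin(2*π·x).
A polynomial bump cannot attain the sharp Poincaré constant (only the first sine eigenfunction does), so the ratio is strictly less than C_P, consistent with ||u||_L² ≤ C_P ||u'||_L².


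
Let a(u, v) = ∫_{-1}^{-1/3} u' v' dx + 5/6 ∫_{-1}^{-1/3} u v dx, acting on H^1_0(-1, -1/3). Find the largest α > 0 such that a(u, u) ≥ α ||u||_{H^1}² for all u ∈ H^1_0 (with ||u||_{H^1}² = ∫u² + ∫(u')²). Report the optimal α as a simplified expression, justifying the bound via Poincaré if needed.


α = (10 + 27*π^2)/(3*(4 + 9*π^2))

Coercivity of a(·,·) on H^1_0(-1, -1/3) means a(u, u) ≥ α ||u||_{H^1}² for every u ∈ H^1_0.
The interval has length L = 2/3, and Poincaré/coercivity depend only on L. Here a(u, u) = ∫(u')² + (5/6)·∫u².
Here 0 < c = 5/6 < 1. The condition a(u,u) ≥ α||u||_{H^1}² reads (1−α)∫(u')² ≥ (α−c)∫u². Any admissible α is ≤ 1 (rapidly oscillating u have ∫u²/∫(u')² → 0), and α = 1 would force 0 ≥ (1−c)∫u², impossible since c < 1; so 1−α > 0. By the sharp Poincaré inequality on H^1_0 of an interval of length L, ∫(u')² ≥ (π/L)²∫u² with equality for the first sine mode sin(π(x−x₀)/L) (x₀ the left endpoint), so the inequality holds for all u iff (1−α)(π/L)² ≥ α − c, i.e. α ≤ ((π/L)² + c)/((π/L)² + 1) = (1 + c(L/π)²)/(1 + (L/π)²). With (π/L)² = 9*π^2/4 and c = 5/6, the largest admissible constant is α = ((π/L)² + c)/((π/L)² + 1).
Simplifying, α = (10 + 27*π^2)/(3*(4 + 9*π^2)).


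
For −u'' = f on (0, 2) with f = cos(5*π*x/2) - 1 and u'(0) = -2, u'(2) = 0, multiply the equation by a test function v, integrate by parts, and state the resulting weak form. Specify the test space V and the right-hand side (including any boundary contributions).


V = H^1(0, 2) (v unrestricted at boundary; u is determined up to an additive constant); weak form: ∫_0^2 u'v' dx = ∫_0^2 (cos(5*π*x/2) - 1) v dx + 2·v(0) for all v ∈ V.

Multiply both sides by a test function v and integrate from 0 to 2:
  ∫_0^2 −u''(x) v(x) dx = ∫_0^2 f(x) v(x) dx.
Integrate the LHS by parts once:
  ∫_0^2 −u'' v dx = −[u'(x) v(x)]_0^2 + ∫_0^2 u'(x) v'(x) dx.
Thus ∫_0^2 u'(x) v'(x) dx = ∫_0^2 f(x) v(x) dx + [u'(x) v(x)]_0^2.
Choose V so that boundary terms are either known or forced to vanish.
u has inhomogeneous Neumann u'(0) = -2, u'(2) = 0. [u' v]_0^2 = (0)·v(2) − (-2)·v(0) = 2·v(0). Take V = H^1(0, 2); boundary term becomes part of RHS.
Weak formulation: find u (satisfying any essential BC) such that ∫_0^2 u'(x) v'(x) dx = ∫_0^2 f v dx + 2·v(0) for all v ∈ V (Neumann data are natural BCs: they enter the RHS as boundary terms).
Substituting f(x) = cos(5*π*x/2) - 1, the right-hand side is ∫_0^2 (cos(5*π*x/2) - 1) v dx + 2·v(0).
Compatibility check (pure Neumann): taking v ≡ 1 ∈ V gives 0 = ∫_0^2 f dx + (0) − (-2), i.e. ∫_0^2 f dx must equal u'(0) − u'(2) = -2. Indeed ∫_0^2 (cos(5*π*x/2) - 1) dx = -2, so the data are compatible. The solution is then unique only up to an additive constant (fix it e.g. by requiring ∫_0^2 u dx = 0).


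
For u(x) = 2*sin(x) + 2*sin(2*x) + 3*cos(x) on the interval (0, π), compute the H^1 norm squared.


||u||_{H^1(0,π)}^2 = 32 + 23*π

u'(x) = -3*sin(x) + 2*cos(x) + 4*cos(2*x).
Expand u² and (u')² and integrate term by term on (0, π), using: for integers n ≥ 1, ∫_0^π sin²(nx) dx = ∫_0^π cos²(nx) dx = π/2; for n ≠ n', ∫_0^π sin(nx)sin(n'x) dx = ∫_0^π cos(nx)cos(n'x) dx = 0; and by product-to-sum, ∫_0^π sin(nx)cos(n'x) dx = ½∫_0^π [sin((n+n')x) + sin((n−n')x)] dx, which is 0 when n+n' is even and 2n/(n²−n'²) when n+n' is odd (it need not vanish on (0, π)).
  u² squared terms: (2)²·∫sin(x)² dx = 4·π/2 = 2*π;  (2)²·∫sin(2x)² dx = 4·π/2 = 2*π;  (3)²·∫cos(x)² dx = 9·π/2 = 9*π/2.
  u² cross terms: 2·(2)·(2)·∫sin(x)·sin(2x) dx = 8·(0) = 0;  2·(2)·(3)·∫sin(x)·cos(x) dx = 12·(0) = 0;  2·(2)·(3)·∫sin(2x)·cos(x) dx = 12·(4/3) = 16.
  So ∫_0^π u² dx = 2*π + 2*π + 9*π/2 + 0 + 0 + 16 = 16 + 17*π/2.
  (u')² squared terms: (-3)²·∫sin(x)² dx = 9·π/2 = 9*π/2;  (2)²·∫cos(x)² dx = 4·π/2 = 2*π;  (4)²·∫cos(2x)² dx = 16·π/2 = 8*π.
  (u')² cross terms: 2·(-3)·(2)·∫sin(x)·cos(x) dx = -12·(0) = 0;  2·(-3)·(4)·∫sin(x)·cos(2x) dx = -24·(-2/3) = 16;  2·(2)·(4)·∫cos(x)·cos(2x) dx = 16·(0) = 0.
  So ∫_0^π (u')² dx = 9*π/2 + 2*π + 8*π + 0 + 16 + 0 = 16 + 29*π/2.
||u||_{H^1}^2 = (16 + 17*π/2) + (16 + 29*π/2) = 32 + 23*π.


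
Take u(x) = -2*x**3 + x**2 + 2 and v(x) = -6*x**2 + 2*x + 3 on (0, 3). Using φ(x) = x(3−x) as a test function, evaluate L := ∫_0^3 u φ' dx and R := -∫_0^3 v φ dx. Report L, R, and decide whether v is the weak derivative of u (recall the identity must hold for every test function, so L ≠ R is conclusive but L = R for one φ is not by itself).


LHS = 297/5, RHS = 459/10. No, v is not the weak derivative of u.

u(x) = -2*x**3 + x**2 + 2, classical derivative u'(x) = -6*x**2 + 2*x.
φ(x) = x(3−x), so φ'(x) = 3 - 2*x.
Note φ(0) = φ(3) = 0, so the boundary term u·φ vanishes.
LHS = ∫_0^3 u(x) φ'(x) dx = ∫_0^3 (4*x^4 - 8*x^3 + 3*x^2 - 4*x + 6) dx. Term by term:
  ∫_0^3 4*x^4 dx = 972/5;  ∫_0^3 -8*x^3 dx = -162;  ∫_0^3 3*x^2 dx = 27;
  ∫_0^3 -4*x dx = -18;  ∫_0^3 6 dx = 18.
Sum: 972/5 − 162 + 27 − 18 + 18 = 297/5.
So LHS = 297/5.
∫_0^3 v(x) φ(x) dx = ∫_0^3 (6*x^4 - 20*x^3 + 3*x^2 + 9*x) dx. Term by term:
  ∫_0^3 6*x^4 dx = 1458/5;  ∫_0^3 -20*x^3 dx = -405;  ∫_0^3 3*x^2 dx = 27;
  ∫_0^3 9*x dx = 81/2.
Sum: 1458/5 − 405 + 27 + 81/2 = -459/10.
So RHS = -∫_0^3 v(x) φ(x) dx = 459/10.
LHS − RHS = 27/2 ≠ 0, so the identity fails.
(For a valid weak derivative the identity must hold for EVERY test function, in particular this one. The failure shows v is NOT the weak derivative of u.)
Correct weak derivative would be u'(x) = -6*x**2 + 2*x.


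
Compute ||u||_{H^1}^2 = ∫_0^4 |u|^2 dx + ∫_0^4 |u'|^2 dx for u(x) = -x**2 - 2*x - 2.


||u||_{H^1}^2 = 4384/5

The H^1 norm (squared) on an interval (0, L) is
  ||u||_{H^1}^2 = ∫_0^L u(x)^2 dx + ∫_0^L u'(x)^2 dx.
Compute u'(x) = -2*x - 2.
Then u(x)^2 = x**4 + 4*x**3 + 8*x**2 + 8*x + 4 and u'(x)^2 = 4*x**2 + 8*x + 4.
Integrate each monomial from 0 to 4 using ∫_0^4 c·x^n dx = c·4^(n+1)/(n+1):
  ∫_0^4 u(x)^2 dx = ∫_0^4 (x^4 + 4*x^3 + 8*x^2 + 8*x + 4) dx. Term by term:
    ∫_0^4 x^4 dx = 1024/5;  ∫_0^4 4*x^3 dx = 256;  ∫_0^4 8*x^2 dx = 512/3;
    ∫_0^4 8*x dx = 64;  ∫_0^4 4 dx = 16.
  Sum: 1024/5 + 256 + 512/3 + 64 + 16 = 10672/15.
  ∫_0^4 u'(x)^2 dx = ∫_0^4 (4*x^2 + 8*x + 4) dx. Term by term:
    ∫_0^4 4*x^2 dx = 256/3;  ∫_0^4 8*x dx = 64;  ∫_0^4 4 dx = 16.
  Sum: 256/3 + 64 + 16 = 496/3.
Adding: ||u||_{H^1}^2 = 10672/15 + 496/3 = 4384/5.


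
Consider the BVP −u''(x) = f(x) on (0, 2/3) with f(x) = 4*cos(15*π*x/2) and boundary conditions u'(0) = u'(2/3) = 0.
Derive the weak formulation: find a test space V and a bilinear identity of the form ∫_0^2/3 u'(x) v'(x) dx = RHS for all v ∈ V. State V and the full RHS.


V = H^1(0, 2/3) (no boundary constraint on v; u is determined up to an additive constant); weak form: ∫_0^2/3 u'v' dx = ∫_0^2/3 (4*cos(15*π*x/2)) v dx for all v ∈ V.

Multiply both sides by a test function v and integrate from 0 to 2/3:
  ∫_0^2/3 −u''(x) v(x) dx = ∫_0^2/3 f(x) v(x) dx.
Integrate the LHS by parts once:
  ∫_0^2/3 −u'' v dx = −[u'(x) v(x)]_0^2/3 + ∫_0^2/3 u'(x) v'(x) dx.
Thus ∫_0^2/3 u'(x) v'(x) dx = ∫_0^2/3 f(x) v(x) dx + [u'(x) v(x)]_0^2/3.
Choose V so that boundary terms are either known or forced to vanish.
u has homogeneous Neumann: u'(0) = u'(2/3) = 0. So [u' v]_0^2/3 = 0·v(2/3) − 0·v(0) = 0 for any v; take V = H^1(0, 2/3).
Weak formulation: find u (satisfying any essential BC) such that ∫_0^2/3 u'(x) v'(x) dx = ∫_0^2/3 f v dx for all v ∈ V (homogeneous Neumann, so boundary terms vanish).
Substituting f(x) = 4*cos(15*π*x/2), the right-hand side is ∫_0^2/3 (4*cos(15*π*x/2)) v dx.
Compatibility check (pure Neumann): taking v ≡ 1 ∈ V gives 0 = ∫_0^2/3 f dx + (0) − (0), i.e. ∫_0^2/3 f dx must equal u'(0) − u'(2/3) = 0. Indeed ∫_0^2/3 (4*cos(15*π*x/2)) dx = 0, so the data are compatible. The solution is then unique only up to an additive constant (fix it e.g. by requiring ∫_0^2/3 u dx = 0).


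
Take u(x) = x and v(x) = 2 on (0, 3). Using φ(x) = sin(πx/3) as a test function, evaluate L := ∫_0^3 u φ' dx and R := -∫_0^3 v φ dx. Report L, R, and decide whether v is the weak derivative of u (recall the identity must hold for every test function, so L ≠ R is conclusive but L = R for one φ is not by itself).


LHS = -6/π, RHS = -12/π. No, v is not the weak derivative of u.

u(x) = x, classical derivative u'(x) = 1.
φ(x) = sin(πx/3), so φ'(x) = π*cos(π*x/3)/3.
Note φ(0) = φ(3) = 0, so the boundary term u·φ vanishes.
LHS = ∫_0^3 u(x) φ'(x) dx = ∫_0^3 (π*x*cos(π*x/3)/3) dx. Term by term:
  ∫_0^3 π*x*cos(π*x/3)/3 dx = -6/π.
So LHS = -6/π.
∫_0^3 v(x) φ(x) dx = ∫_0^3 (2*sin(π*x/3)) dx. Term by term:
  ∫_0^3 2*sin(π*x/3) dx = 12/π.
So RHS = -∫_0^3 v(x) φ(x) dx = -12/π.
LHS − RHS = 6/π ≠ 0, so the identity fails.
(For a valid weak derivative the identity must hold for EVERY test function, in particular this one. The failure shows v is NOT the weak derivative of u.)
Correct weak derivative would be u'(x) = 1.


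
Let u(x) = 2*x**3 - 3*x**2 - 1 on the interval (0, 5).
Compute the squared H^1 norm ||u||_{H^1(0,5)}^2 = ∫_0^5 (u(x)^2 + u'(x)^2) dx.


||u||_{H^1}^2 = 219785/7

The H^1 norm (squared) on an interval (0, L) is
  ||u||_{H^1}^2 = ∫_0^L u(x)^2 dx + ∫_0^L u'(x)^2 dx.
Compute u'(x) = 6*x**2 - 6*x.
Then u(x)^2 = 4*x**6 - 12*x**5 + 9*x**4 - 4*x**3 + 6*x**2 + 1 and u'(x)^2 = 36*x**4 - 72*x**3 + 36*x**2.
Integrate each monomial from 0 to 5 using ∫_0^5 c·x^n dx = c·5^(n+1)/(n+1):
  ∫_0^5 u(x)^2 dx = ∫_0^5 (4*x^6 - 12*x^5 + 9*x^4 - 4*x^3 + 6*x^2 + 1) dx. Term by term:
    ∫_0^5 4*x^6 dx = 312500/7;  ∫_0^5 -12*x^5 dx = -31250;  ∫_0^5 9*x^4 dx = 5625;
    ∫_0^5 -4*x^3 dx = -625;  ∫_0^5 6*x^2 dx = 250;  ∫_0^5 1 dx = 5.
  Sum: 312500/7 − 31250 + 5625 − 625 + 250 + 5 = 130535/7.
  ∫_0^5 u'(x)^2 dx = ∫_0^5 (36*x^4 - 72*x^3 + 36*x^2) dx. Term by term:
    ∫_0^5 36*x^4 dx = 22500;  ∫_0^5 -72*x^3 dx = -11250;  ∫_0^5 36*x^2 dx = 1500.
  Sum: 22500 − 11250 + 1500 = 12750.
Adding: ||u||_{H^1}^2 = 130535/7 + 12750 = 219785/7.


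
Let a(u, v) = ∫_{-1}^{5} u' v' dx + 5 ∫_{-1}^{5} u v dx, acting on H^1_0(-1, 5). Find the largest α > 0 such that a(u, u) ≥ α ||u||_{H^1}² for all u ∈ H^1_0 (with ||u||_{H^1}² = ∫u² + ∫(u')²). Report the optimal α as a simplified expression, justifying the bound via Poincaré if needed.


α = 1

Coercivity of a(·,·) on H^1_0(-1, 5) means a(u, u) ≥ α ||u||_{H^1}² for every u ∈ H^1_0.
The interval has length L = 6, and Poincaré/coercivity depend only on L. Here a(u, u) = ∫(u')² + (5)·∫u².
Here c = 5 ≥ 1, so a(u,u) = ∫(u')² + c∫u² ≥ ∫(u')² + ∫u² = ||u||_{H^1}², i.e. α = 1 works. No larger α is possible: a(u,u) ≥ α||u||_{H^1}² means (1−α)∫(u')² ≥ (α−c)∫u², and for the modes u_n = sin(nπ(x−x₀)/L) (x₀ the left endpoint) one has ∫u_n²/∫(u_n')² = (L/(nπ))² → 0, so a(u_n,u_n)/||u_n||_{H^1}² → 1. Hence the optimal constant is α = 1.
Therefore α = 1.


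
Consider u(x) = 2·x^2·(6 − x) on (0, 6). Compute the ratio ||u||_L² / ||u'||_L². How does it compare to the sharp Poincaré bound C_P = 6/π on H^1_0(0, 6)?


||u||_L² / ||u'||_L² = 3*sqrt(14)/7 < C_P = 6/π.

u(x) = 2·x^2·(6 − x), so u'(x) = 6*x*(4 - x).
u(x) = 2·x^2·(6 − x) vanishes at x = 0 and x = 6, so u ∈ H^1_0(0, 6). Differentiate via the product rule and integrate the resulting polynomials term by term.
  ∫_0^6 u² dx = ∫_0^6 (4*x^6 - 48*x^5 + 144*x^4) dx. Term by term:
    ∫_0^6 4*x^6 dx = 1119744/7;  ∫_0^6 -48*x^5 dx = -373248;  ∫_0^6 144*x^4 dx = 1119744/5.
  Sum: 1119744/7 − 373248 + 1119744/5 = 373248/35.
  ∫_0^6 (u')² dx = ∫_0^6 (36*x^4 - 288*x^3 + 576*x^2) dx. Term by term:
    ∫_0^6 36*x^4 dx = 279936/5;  ∫_0^6 -288*x^3 dx = -93312;  ∫_0^6 576*x^2 dx = 41472.
  Sum: 279936/5 − 93312 + 41472 = 20736/5.
∫_0^6 u² dx = 373248/35, so ||u||_L² = 432*sqrt(70)/35.
∫_0^6 (u')² dx = 20736/5, so ||u'||_L² = 144*sqrt(5)/5.
Ratio ||u||_L² / ||u'||_L² = 3*sqrt(14)/7.
Sharp Poincaré constant on H^1_0(0, 6) is C_P = L/π = 6/π, achieved by sin(π/6·x).
A polynomial bump cannot attain the sharp Poincaré constant (only the first sine eigenfunction does), so the ratio is strictly less than C_P, consistent with ||u||_L² ≤ C_P ||u'||_L².


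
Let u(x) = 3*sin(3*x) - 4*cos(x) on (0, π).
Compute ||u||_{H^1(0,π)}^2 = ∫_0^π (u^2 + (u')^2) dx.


||u||_{H^1(0,π)}^2 = 61*π

u'(x) = 4*sin(x) + 9*cos(3*x).
Expand u² and (u')² and integrate term by term on (0, π), using: for integers n ≥ 1, ∫_0^π sin²(nx) dx = ∫_0^π cos²(nx) dx = π/2; for n ≠ n', ∫_0^π sin(nx)sin(n'x) dx = ∫_0^π cos(nx)cos(n'x) dx = 0; and by product-to-sum, ∫_0^π sin(nx)cos(n'x) dx = ½∫_0^π [sin((n+n')x) + sin((n−n')x)] dx, which is 0 when n+n' is even and 2n/(n²−n'²) when n+n' is odd (it need not vanish on (0, π)).
  u² squared terms: (-4)²·∫cos(x)² dx = 16·π/2 = 8*π;  (3)²·∫sin(3x)² dx = 9·π/2 = 9*π/2.
  u² cross terms: 2·(-4)·(3)·∫cos(x)·sin(3x) dx = -24·(0) = 0.
  So ∫_0^π u² dx = 8*π + 9*π/2 + 0 = 25*π/2.
  (u')² squared terms: (4)²·∫sin(x)² dx = 16·π/2 = 8*π;  (9)²·∫cos(3x)² dx = 81·π/2 = 81*π/2.
  (u')² cross terms: 2·(4)·(9)·∫sin(x)·cos(3x) dx = 72·(0) = 0.
  So ∫_0^π (u')² dx = 8*π + 81*π/2 + 0 = 97*π/2.
||u||_{H^1}^2 = (25*π/2) + (97*π/2) = 61*π.


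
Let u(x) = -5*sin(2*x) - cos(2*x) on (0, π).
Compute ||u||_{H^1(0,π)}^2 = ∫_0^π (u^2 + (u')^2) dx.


||u||_{H^1(0,π)}^2 = 65*π

u'(x) = 2*sin(2*x) - 10*cos(2*x).
Expand u² and (u')² and integrate term by term on (0, π), using: for integers n ≥ 1, ∫_0^π sin²(nx) dx = ∫_0^π cos²(nx) dx = π/2; for n ≠ n', ∫_0^π sin(nx)sin(n'x) dx = ∫_0^π cos(nx)cos(n'x) dx = 0; and by product-to-sum, ∫_0^π sin(nx)cos(n'x) dx = ½∫_0^π [sin((n+n')x) + sin((n−n')x)] dx, which is 0 when n+n' is even and 2n/(n²−n'²) when n+n' is odd (it need not vanish on (0, π)).
  u² squared terms: (-1)²·∫cos(2x)² dx = 1·π/2 = π/2;  (-5)²·∫sin(2x)² dx = 25·π/2 = 25*π/2.
  u² cross terms: 2·(-1)·(-5)·∫cos(2x)·sin(2x) dx = 10·(0) = 0.
  So ∫_0^π u² dx = π/2 + 25*π/2 + 0 = 13*π.
  (u')² squared terms: (-10)²·∫cos(2x)² dx = 100·π/2 = 50*π;  (2)²·∫sin(2x)² dx = 4·π/2 = 2*π.
  (u')² cross terms: 2·(-10)·(2)·∫cos(2x)·sin(2x) dx = -40·(0) = 0.
  So ∫_0^π (u')² dx = 50*π + 2*π + 0 = 52*π.
||u||_{H^1}^2 = (13*π) + (52*π) = 65*π.


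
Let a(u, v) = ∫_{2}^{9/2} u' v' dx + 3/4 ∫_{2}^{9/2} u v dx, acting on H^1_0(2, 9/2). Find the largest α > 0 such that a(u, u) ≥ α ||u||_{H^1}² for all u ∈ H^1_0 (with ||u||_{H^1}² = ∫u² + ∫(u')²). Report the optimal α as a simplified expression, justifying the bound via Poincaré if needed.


α = (75 + 16*π^2)/(4*(25 + 4*π^2))

Coercivity of a(·,·) on H^1_0(2, 9/2) means a(u, u) ≥ α ||u||_{H^1}² for every u ∈ H^1_0.
The interval has length L = 5/2, and Poincaré/coercivity depend only on L. Here a(u, u) = ∫(u')² + (3/4)·∫u².
Here 0 < c = 3/4 < 1. The condition a(u,u) ≥ α||u||_{H^1}² reads (1−α)∫(u')² ≥ (α−c)∫u². Any admissible α is ≤ 1 (rapidly oscillating u have ∫u²/∫(u')² → 0), and α = 1 would force 0 ≥ (1−c)∫u², impossible since c < 1; so 1−α > 0. By the sharp Poincaré inequality on H^1_0 of an interval of length L, ∫(u')² ≥ (π/L)²∫u² with equality for the first sine mode sin(π(x−x₀)/L) (x₀ the left endpoint), so the inequality holds for all u iff (1−α)(π/L)² ≥ α − c, i.e. α ≤ ((π/L)² + c)/((π/L)² + 1) = (1 + c(L/π)²)/(1 + (L/π)²). With (π/L)² = 4*π^2/25 and c = 3/4, the largest admissible constant is α = ((π/L)² + c)/((π/L)² + 1).
Simplifying, α = (75 + 16*π^2)/(4*(25 + 4*π^2)).


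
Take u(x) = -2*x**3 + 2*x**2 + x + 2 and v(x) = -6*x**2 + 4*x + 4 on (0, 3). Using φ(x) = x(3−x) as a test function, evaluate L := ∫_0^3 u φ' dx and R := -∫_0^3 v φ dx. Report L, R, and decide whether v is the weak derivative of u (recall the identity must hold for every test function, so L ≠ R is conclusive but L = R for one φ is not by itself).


LHS = 207/5, RHS = 279/10. No, v is not the weak derivative of u.

u(x) = -2*x**3 + 2*x**2 + x + 2, classical derivative u'(x) = -6*x**2 + 4*x + 1.
φ(x) = x(3−x), so φ'(x) = 3 - 2*x.
Note φ(0) = φ(3) = 0, so the boundary term u·φ vanishes.
LHS = ∫_0^3 u(x) φ'(x) dx = ∫_0^3 (4*x^4 - 10*x^3 + 4*x^2 - x + 6) dx. Term by term:
  ∫_0^3 4*x^4 dx = 972/5;  ∫_0^3 -10*x^3 dx = -405/2;  ∫_0^3 4*x^2 dx = 36;
  ∫_0^3 -x dx = -9/2;  ∫_0^3 6 dx = 18.
Sum: 972/5 − 405/2 + 36 − 9/2 + 18 = 207/5.
So LHS = 207/5.
∫_0^3 v(x) φ(x) dx = ∫_0^3 (6*x^4 - 22*x^3 + 8*x^2 + 12*x) dx. Term by term:
  ∫_0^3 6*x^4 dx = 1458/5;  ∫_0^3 -22*x^3 dx = -891/2;  ∫_0^3 8*x^2 dx = 72;
  ∫_0^3 12*x dx = 54.
Sum: 1458/5 − 891/2 + 72 + 54 = -279/10.
So RHS = -∫_0^3 v(x) φ(x) dx = 279/10.
LHS − RHS = 27/2 ≠ 0, so the identity fails.
(For a valid weak derivative the identity must hold for EVERY test function, in particular this one. The failure shows v is NOT the weak derivative of u.)
Correct weak derivative would be u'(x) = -6*x**2 + 4*x + 1.


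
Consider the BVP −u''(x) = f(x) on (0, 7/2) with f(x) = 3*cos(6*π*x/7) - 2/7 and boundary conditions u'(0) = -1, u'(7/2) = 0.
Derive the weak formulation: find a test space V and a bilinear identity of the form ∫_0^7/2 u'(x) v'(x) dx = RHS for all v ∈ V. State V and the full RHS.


V = H^1(0, 7/2) (v unrestricted at boundary; u is determined up to an additive constant); weak form: ∫_0^7/2 u'v' dx = ∫_0^7/2 (3*cos(6*π*x/7) - 2/7) v dx + v(0) for all v ∈ V.

Multiply both sides by a test function v and integrate from 0 to 7/2:
  ∫_0^7/2 −u''(x) v(x) dx = ∫_0^7/2 f(x) v(x) dx.
Integrate the LHS by parts once:
  ∫_0^7/2 −u'' v dx = −[u'(x) v(x)]_0^7/2 + ∫_0^7/2 u'(x) v'(x) dx.
Thus ∫_0^7/2 u'(x) v'(x) dx = ∫_0^7/2 f(x) v(x) dx + [u'(x) v(x)]_0^7/2.
Choose V so that boundary terms are either known or forced to vanish.
u has inhomogeneous Neumann u'(0) = -1, u'(7/2) = 0. [u' v]_0^7/2 = (0)·v(7/2) − (-1)·v(0) = v(0). Take V = H^1(0, 7/2); boundary term becomes part of RHS.
Weak formulation: find u (satisfying any essential BC) such that ∫_0^7/2 u'(x) v'(x) dx = ∫_0^7/2 f v dx + v(0) for all v ∈ V (Neumann data are natural BCs: they enter the RHS as boundary terms).
Substituting f(x) = 3*cos(6*π*x/7) - 2/7, the right-hand side is ∫_0^7/2 (3*cos(6*π*x/7) - 2/7) v dx + v(0).
Compatibility check (pure Neumann): taking v ≡ 1 ∈ V gives 0 = ∫_0^7/2 f dx + (0) − (-1), i.e. ∫_0^7/2 f dx must equal u'(0) − u'(7/2) = -1. Indeed ∫_0^7/2 (3*cos(6*π*x/7) - 2/7) dx = -1, so the data are compatible. The solution is then unique only up to an additive constant (fix it e.g. by requiring ∫_0^7/2 u dx = 0).


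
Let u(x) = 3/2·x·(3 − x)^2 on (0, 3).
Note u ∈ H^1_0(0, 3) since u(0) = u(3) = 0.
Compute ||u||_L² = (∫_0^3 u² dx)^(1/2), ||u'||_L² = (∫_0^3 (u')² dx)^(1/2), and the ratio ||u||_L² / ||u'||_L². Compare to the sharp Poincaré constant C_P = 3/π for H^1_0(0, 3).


||u||_L² / ||u'||_L² = 3*sqrt(14)/14 < C_P = 3/π.

u(x) = 3/2·x·(3 − x)^2, so u'(x) = 9*(x - 3)*(x - 1)/2.
u(x) = 3/2·x·(3 − x)^2 vanishes at x = 0 and x = 3, so u ∈ H^1_0(0, 3). Differentiate via the product rule and integrate the resulting polynomials term by term.
  ∫_0^3 u² dx = ∫_0^3 (9*x^6/4 - 27*x^5 + 243*x^4/2 - 243*x^3 + 729*x^2/4) dx. Term by term:
    ∫_0^3 9*x^6/4 dx = 19683/28;  ∫_0^3 -27*x^5 dx = -6561/2;  ∫_0^3 243*x^4/2 dx = 59049/10;
    ∫_0^3 -243*x^3 dx = -19683/4;  ∫_0^3 729*x^2/4 dx = 6561/4.
  Sum: 19683/28 − 6561/2 + 59049/10 − 19683/4 + 6561/4 = 6561/140.
  ∫_0^3 (u')² dx = ∫_0^3 (81*x^4/4 - 162*x^3 + 891*x^2/2 - 486*x + 729/4) dx. Term by term:
    ∫_0^3 81*x^4/4 dx = 19683/20;  ∫_0^3 -162*x^3 dx = -6561/2;  ∫_0^3 891*x^2/2 dx = 8019/2;
    ∫_0^3 -486*x dx = -2187;  ∫_0^3 729/4 dx = 2187/4.
  Sum: 19683/20 − 6561/2 + 8019/2 − 2187 + 2187/4 = 729/10.
∫_0^3 u² dx = 6561/140, so ||u||_L² = 81*sqrt(35)/70.
∫_0^3 (u')² dx = 729/10, so ||u'||_L² = 27*sqrt(10)/10.
Ratio ||u||_L² / ||u'||_L² = 3*sqrt(14)/14.
Sharp Poincaré constant on H^1_0(0, 3) is C_P = L/π = 3/π, achieved by sin(π/3·x).
A polynomial bump cannot attain the sharp Poincaré constant (only the first sine eigenfunction does), so the ratio is strictly less than C_P, consistent with ||u||_L² ≤ C_P ||u'||_L².
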